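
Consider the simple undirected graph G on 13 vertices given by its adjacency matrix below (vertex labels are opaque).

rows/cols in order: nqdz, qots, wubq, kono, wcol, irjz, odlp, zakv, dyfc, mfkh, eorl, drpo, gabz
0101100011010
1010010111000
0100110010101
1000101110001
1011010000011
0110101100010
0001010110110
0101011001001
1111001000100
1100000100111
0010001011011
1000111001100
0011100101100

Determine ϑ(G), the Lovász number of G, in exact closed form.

sqrt(13)

deg(nqdz) = 6; N(nqdz) = {qots, kono, wcol, dyfc, mfkh, drpo}.
deg(dyfc) = 6; N(dyfc) = {nqdz, qots, wubq, kono, odlp, eorl}.
deg(wcol) = 6; N(wcol) = {nqdz, wubq, kono, irjz, drpo, gabz}.
N(wubq) = {qots, wcol, irjz, dyfc, eorl, gabz}, |N(wubq)| = 6.
Every vertex has degree 6 (N=13); strongly regular (13,6,2,3).
spec(A) ≈ [6.0, 1.302776, -2.302776] (distinct, 6 d.p.).
Lovász: ϑ = −13(-sqrt(13)/2 - 1/2)/(6+-(-sqrt(13)/2 - 1/2)) = sqrt(13).
Numerically 3.605551.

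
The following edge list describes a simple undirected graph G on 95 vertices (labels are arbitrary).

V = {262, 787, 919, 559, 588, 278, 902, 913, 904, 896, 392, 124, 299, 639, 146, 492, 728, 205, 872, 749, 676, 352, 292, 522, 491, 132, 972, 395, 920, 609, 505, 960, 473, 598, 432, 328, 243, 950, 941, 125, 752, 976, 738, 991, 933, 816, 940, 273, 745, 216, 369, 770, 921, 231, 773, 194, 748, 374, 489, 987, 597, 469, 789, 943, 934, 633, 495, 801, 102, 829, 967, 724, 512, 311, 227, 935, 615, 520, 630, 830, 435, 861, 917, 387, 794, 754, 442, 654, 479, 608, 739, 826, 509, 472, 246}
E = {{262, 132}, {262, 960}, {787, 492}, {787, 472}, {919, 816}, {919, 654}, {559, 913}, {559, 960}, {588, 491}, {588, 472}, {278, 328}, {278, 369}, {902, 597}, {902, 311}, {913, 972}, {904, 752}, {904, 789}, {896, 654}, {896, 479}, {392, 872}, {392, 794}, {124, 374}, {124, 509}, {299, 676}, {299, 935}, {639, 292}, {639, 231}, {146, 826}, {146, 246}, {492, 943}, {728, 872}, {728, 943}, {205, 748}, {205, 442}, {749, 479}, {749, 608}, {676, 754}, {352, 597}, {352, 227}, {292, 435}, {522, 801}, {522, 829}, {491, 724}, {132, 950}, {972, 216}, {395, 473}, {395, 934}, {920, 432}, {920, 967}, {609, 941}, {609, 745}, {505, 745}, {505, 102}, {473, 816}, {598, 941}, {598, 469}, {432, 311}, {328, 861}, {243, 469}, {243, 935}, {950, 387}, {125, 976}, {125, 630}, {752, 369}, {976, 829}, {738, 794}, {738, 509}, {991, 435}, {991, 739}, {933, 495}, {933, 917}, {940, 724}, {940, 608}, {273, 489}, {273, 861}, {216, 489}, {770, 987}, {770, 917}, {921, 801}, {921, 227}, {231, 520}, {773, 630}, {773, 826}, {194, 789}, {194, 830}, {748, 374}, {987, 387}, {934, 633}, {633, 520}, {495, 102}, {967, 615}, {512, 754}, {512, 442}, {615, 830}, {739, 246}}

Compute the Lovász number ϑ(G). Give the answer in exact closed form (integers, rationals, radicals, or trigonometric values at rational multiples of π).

95*cos(pi/95)/(cos(pi/95) + 1)

Vertex 941 has 2 neighbors: 609, 598.
deg(920) = 2; N(920) = {432, 967}.
N(801) = {522, 921}, |N(801)| = 2.
Vertex 976 has 2 neighbors: 125, 829.
Regular of degree 2 on 95 vertices: connected 2-regular on 95 ⇒ C_{95}.
The 48 distinct eigenvalues: [2.0, 1.995627, 1.982528, 1.96076, 1.930418, 1.891634, 1.84458, 1.789459, 1.726513, 1.656018, 1.578281, 1.493643, 1.402474, 1.305172, 1.202162, 1.093896, 0.980847, 0.863509, 0.742394, 0.618034, 0.490971, 0.361761, 0.230969, 0.099168, -0.033068, -0.165159, -0.296527, -0.426599, -0.554806, -0.680586, -0.803391, -0.922682, -1.037939, -1.148657, -1.254353, -1.354563, -1.44885, -1.536802, -1.618034, -1.692191, -1.758948, -1.818013, -1.869129, -1.912072, -1.946653, -1.972723, -1.990166, -1.998907].
Lovász: ϑ = −95(-2*cos(pi/95))/(2+-(-1)*2*cos(pi/95)) = 95*cos(pi/95)/(cos(pi/95) + 1).
≈ 47.4870113 (to 7 d.p.).
Check 47 ≤ 95*cos(pi/95)/(cos(pi/95) + 1) ≤ 48: both strict.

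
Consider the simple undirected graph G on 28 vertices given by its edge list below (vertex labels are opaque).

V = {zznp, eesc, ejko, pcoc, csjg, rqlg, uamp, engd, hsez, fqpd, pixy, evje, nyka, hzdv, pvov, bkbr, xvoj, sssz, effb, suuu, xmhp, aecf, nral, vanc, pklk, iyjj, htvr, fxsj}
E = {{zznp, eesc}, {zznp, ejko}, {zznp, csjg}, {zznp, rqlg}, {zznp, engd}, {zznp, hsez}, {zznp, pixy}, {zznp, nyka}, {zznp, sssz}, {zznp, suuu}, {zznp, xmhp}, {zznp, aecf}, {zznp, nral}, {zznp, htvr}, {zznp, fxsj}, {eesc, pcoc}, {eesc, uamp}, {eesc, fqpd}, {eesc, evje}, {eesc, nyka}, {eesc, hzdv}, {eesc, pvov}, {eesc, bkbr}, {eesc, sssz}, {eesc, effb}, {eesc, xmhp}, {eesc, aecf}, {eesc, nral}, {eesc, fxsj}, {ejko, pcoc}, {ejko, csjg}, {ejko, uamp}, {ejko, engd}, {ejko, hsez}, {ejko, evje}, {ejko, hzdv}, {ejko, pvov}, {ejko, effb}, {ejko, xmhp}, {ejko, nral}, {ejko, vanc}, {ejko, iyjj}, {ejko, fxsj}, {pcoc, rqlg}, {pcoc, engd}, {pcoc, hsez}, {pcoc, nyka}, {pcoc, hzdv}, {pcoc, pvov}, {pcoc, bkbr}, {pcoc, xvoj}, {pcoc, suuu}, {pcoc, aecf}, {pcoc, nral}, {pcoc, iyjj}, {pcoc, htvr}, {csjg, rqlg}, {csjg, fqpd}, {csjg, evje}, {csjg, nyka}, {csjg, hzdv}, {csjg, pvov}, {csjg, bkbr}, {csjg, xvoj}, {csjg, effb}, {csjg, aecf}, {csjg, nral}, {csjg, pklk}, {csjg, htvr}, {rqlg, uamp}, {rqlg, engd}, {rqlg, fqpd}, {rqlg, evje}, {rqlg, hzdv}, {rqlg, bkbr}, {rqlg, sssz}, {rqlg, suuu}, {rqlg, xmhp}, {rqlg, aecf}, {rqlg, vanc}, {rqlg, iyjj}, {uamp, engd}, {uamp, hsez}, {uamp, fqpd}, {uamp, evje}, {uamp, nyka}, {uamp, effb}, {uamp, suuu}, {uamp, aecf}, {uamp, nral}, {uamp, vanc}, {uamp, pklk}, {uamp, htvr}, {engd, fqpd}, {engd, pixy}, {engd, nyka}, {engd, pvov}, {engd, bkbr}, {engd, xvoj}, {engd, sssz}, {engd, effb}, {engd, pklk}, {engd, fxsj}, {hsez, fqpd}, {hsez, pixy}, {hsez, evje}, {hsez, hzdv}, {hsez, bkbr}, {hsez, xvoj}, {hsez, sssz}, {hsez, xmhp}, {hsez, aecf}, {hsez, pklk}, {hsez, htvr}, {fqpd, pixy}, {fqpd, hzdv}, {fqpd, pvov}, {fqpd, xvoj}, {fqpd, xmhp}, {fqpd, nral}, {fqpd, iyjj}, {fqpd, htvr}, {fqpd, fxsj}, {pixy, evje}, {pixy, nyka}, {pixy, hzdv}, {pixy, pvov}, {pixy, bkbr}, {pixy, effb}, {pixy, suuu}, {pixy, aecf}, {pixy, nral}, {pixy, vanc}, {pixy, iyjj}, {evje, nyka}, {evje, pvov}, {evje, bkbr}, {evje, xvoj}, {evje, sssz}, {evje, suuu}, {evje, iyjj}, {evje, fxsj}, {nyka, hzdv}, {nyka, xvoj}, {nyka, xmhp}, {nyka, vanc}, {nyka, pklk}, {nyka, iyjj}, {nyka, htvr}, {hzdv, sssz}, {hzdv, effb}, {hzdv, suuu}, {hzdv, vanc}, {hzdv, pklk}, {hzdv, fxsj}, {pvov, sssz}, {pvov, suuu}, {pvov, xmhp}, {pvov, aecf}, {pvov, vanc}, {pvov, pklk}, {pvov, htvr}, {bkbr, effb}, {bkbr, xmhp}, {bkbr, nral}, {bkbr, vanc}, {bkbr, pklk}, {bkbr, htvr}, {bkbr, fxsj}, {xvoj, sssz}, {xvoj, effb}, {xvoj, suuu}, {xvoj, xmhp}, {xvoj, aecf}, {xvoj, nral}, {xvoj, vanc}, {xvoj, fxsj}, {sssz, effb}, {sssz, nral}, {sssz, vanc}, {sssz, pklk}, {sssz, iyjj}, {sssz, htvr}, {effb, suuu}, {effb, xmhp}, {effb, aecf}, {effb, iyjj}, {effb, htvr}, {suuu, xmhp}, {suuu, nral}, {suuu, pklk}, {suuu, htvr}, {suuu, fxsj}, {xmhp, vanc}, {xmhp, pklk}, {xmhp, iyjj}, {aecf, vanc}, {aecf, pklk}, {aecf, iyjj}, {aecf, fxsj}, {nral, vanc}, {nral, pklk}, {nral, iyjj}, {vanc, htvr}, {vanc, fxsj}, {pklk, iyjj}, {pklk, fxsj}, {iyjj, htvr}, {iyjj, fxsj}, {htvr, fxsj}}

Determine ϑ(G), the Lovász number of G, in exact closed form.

deg(rqlg) = 15; N(rqlg) = {zznp, pcoc, csjg, uamp, engd, fqpd, evje, hzdv, bkbr, sssz, suuu, xmhp, aecf, vanc, iyjj}.
N(fqpd) = {eesc, csjg, rqlg, uamp, engd, hsez, pixy, hzdv, pvov, xvoj, xmhp, nral, iyjj, htvr, fxsj}, |N(fqpd)| = 15.
N(hzdv) = {eesc, ejko, pcoc, csjg, rqlg, hsez, fqpd, pixy, nyka, sssz, effb, suuu, vanc, pklk, fxsj}, |N(hzdv)| = 15.
deg(engd) = 15; N(engd) = {zznp, ejko, pcoc, rqlg, uamp, fqpd, pixy, nyka, pvov, bkbr, xvoj, sssz, effb, pklk, fxsj}.
15-regular, N=28; this is K(8,2), the Kneser graph.
The 3 distinct eigenvalues: [15.0, 1.0, -5.0].
With N=28: ϑ(G) = 28·(-1*(-5))/(15−(-5)) = 7.
= 7.000000… (decimal).

7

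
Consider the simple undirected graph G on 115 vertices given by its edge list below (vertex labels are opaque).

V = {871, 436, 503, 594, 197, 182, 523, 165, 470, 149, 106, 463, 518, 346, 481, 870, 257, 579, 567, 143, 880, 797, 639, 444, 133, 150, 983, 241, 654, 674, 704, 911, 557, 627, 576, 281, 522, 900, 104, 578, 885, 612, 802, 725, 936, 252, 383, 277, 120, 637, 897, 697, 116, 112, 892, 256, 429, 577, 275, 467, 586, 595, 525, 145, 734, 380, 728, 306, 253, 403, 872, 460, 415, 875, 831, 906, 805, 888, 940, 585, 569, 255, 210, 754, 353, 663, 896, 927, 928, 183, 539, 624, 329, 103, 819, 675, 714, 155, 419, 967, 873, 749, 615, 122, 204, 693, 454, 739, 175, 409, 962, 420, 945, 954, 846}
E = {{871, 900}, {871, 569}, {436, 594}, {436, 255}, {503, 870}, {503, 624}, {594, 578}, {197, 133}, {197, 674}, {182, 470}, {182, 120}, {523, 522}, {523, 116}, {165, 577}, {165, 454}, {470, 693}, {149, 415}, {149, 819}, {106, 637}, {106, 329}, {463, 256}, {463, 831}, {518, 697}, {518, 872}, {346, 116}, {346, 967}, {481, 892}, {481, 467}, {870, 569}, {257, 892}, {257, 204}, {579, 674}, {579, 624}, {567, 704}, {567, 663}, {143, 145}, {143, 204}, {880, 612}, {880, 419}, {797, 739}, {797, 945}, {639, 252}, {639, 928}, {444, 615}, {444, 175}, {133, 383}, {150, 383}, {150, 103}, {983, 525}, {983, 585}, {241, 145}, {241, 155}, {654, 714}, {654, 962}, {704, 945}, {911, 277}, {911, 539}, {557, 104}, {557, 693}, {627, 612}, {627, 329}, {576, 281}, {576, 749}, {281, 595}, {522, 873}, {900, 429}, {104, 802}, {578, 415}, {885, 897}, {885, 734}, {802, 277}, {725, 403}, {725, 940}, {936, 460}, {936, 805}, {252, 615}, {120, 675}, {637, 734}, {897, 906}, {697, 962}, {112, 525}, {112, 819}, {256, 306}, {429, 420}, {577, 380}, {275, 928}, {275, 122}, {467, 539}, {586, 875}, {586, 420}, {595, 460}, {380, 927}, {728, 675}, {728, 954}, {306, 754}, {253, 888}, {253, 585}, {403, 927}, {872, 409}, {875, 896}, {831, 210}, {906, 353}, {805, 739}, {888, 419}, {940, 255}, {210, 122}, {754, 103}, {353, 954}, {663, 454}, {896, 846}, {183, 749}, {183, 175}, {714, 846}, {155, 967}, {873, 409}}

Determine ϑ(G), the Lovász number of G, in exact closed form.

Vertex 569 has 2 neighbors: 871, 870.
N(967) = {346, 155}, |N(967)| = 2.
N(663) = {567, 454}, |N(663)| = 2.
N(892) = {481, 257}, |N(892)| = 2.
Regular of degree 2 on 115 vertices: a single 115-cycle (edge-transitive).
spec(A) ≈ [2.0, 1.997016, 1.988071, 1.973194, 1.952428, 1.925835, 1.893494, 1.855503, 1.811974, 1.763037, 1.708839, 1.649541, 1.58532, 1.516368, 1.44289, 1.365106, 1.283249, 1.197561, 1.1083, 1.01573, 0.92013, 0.821784, 0.720985, 0.618034, 0.513239, 0.406912, 0.299371, 0.190936, 0.081932, -0.027317, -0.136485, -0.245245, -0.353273, -0.460247, -0.565848, -0.669759, -0.771672, -0.871282, -0.968292, -1.062411, -1.153361, -1.240868, -1.324672, -1.404522, -1.480181, -1.551423, -1.618034, -1.679817, -1.736586, -1.788173, -1.834423, -1.875198, -1.910377, -1.939855, -1.963543, -1.981372, -1.993287, -1.999254] (distinct, 6 d.p.).
With N=115: ϑ(G) = 115·(-(-1)*2*cos(pi/115))/(2−(-2*cos(pi/115))) = 115*cos(pi/115)/(cos(pi/115) + 1).
Numerically 57.489271.
Lovász sandwich 57 ≤ 115*cos(pi/115)/(cos(pi/115) + 1) ≤ 58: both strict.

115*cos(pi/115)/(cos(pi/115) + 1)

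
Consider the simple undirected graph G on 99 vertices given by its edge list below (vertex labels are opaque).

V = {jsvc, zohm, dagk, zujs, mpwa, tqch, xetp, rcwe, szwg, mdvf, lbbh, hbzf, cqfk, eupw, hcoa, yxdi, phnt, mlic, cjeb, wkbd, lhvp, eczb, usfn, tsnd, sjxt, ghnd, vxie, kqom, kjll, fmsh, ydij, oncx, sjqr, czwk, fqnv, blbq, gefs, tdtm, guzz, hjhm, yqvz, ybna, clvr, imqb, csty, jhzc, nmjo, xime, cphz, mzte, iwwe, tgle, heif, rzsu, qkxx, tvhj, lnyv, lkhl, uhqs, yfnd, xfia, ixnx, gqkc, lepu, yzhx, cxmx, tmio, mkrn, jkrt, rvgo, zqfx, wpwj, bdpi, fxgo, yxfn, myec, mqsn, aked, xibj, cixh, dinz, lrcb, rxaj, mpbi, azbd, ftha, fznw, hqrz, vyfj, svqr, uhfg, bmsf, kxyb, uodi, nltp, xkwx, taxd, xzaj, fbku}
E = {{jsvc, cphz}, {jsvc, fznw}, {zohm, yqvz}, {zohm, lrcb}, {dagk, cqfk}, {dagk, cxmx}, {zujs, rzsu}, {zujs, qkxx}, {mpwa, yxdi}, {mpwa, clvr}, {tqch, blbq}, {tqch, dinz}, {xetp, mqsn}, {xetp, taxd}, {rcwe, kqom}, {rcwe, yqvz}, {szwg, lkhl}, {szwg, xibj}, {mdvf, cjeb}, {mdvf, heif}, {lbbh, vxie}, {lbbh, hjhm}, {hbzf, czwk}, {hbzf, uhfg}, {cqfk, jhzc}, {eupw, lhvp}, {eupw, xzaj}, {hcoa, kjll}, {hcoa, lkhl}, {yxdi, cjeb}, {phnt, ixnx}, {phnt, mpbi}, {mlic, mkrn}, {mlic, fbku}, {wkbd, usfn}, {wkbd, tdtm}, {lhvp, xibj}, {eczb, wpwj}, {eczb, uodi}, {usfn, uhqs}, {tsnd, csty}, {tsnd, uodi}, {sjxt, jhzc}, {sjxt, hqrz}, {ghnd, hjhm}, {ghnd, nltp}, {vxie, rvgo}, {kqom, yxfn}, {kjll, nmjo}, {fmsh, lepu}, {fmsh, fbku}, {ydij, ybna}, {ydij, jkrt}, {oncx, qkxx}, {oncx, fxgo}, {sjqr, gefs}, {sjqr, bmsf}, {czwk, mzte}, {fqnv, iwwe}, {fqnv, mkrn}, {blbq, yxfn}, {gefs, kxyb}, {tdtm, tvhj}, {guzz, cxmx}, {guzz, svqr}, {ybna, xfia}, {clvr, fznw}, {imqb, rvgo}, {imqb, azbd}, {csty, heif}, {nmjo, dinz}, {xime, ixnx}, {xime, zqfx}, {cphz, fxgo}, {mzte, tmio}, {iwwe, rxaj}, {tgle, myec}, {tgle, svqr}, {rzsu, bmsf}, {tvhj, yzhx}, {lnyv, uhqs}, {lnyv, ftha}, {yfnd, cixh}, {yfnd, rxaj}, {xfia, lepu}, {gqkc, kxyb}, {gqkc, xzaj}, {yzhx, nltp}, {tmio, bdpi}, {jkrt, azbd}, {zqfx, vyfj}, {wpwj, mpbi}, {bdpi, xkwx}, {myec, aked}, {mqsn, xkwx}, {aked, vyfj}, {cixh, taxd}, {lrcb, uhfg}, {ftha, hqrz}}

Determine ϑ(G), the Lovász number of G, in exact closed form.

Vertex yxfn has 2 neighbors: kqom, blbq.
deg(fmsh) = 2; N(fmsh) = {lepu, fbku}.
Vertex azbd has 2 neighbors: imqb, jkrt.
N(cjeb) = {mdvf, yxdi}, |N(cjeb)| = 2.
deg(v) = 2 for all v (|V|=99); a single 99-cycle (edge-transitive).
A has 50 distinct eigenvalues ≈ [2.0, 1.99597, 1.98391, 1.96386, 1.9359, 1.90014, 1.85674, 1.80585, 1.7477, 1.68251, 1.61054, 1.53209, 1.44747, 1.35702, 1.26111, 1.16011, 1.05445, 0.94454, 0.83083, 0.71377, 0.59384, 0.47152, 0.3473, 0.22168, 0.09516, -0.03173, -0.1585, -0.28463, -0.40961, -0.53295, -0.65414, -0.77269, -0.88813, -1.0, -1.10784, -1.21122, -1.30972, -1.40295, -1.49053, -1.57211, -1.64735, -1.71597, -1.77767, -1.83222, -1.87939, -1.91899, -1.95086, -1.97488, -1.99094, -1.99899].
λ_max=2, λ_min=-2*cos(pi/99); ϑ = −99·λ_min/(λ_max−λ_min) = 99*cos(pi/99)/(cos(pi/99) + 1).
≈ 49.4875363 (to 7 d.p.).
Sandwich: α(G)=49 ≤ ϑ(G)=99*cos(pi/99)/(cos(pi/99) + 1) ≤ χ(Ḡ)=50 (both strict).

99*cos(pi/99)/(cos(pi/99) + 1)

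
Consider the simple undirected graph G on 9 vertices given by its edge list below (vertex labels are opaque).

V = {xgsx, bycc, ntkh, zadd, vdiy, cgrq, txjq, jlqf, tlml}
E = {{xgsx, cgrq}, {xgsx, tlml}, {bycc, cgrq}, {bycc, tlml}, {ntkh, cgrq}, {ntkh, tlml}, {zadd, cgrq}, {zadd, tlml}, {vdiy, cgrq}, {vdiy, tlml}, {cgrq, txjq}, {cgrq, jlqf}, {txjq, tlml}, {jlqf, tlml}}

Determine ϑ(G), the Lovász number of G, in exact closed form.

7

N(txjq) = {cgrq, tlml}, |N(txjq)| = 2.
Vertex ntkh has 2 neighbors: cgrq, tlml.
Vertex tlml has 7 neighbors: xgsx, bycc, ntkh, zadd, vdiy, txjq, jlqf.
deg(jlqf) = 2; N(jlqf) = {cgrq, tlml}.
G = K_{7,2}: α = 7 = χ(Ḡ), so ϑ = 7.
Numerically 7.0000.
α=7, χ(Ḡ)=7; ϑ=7 lies between (collapsed).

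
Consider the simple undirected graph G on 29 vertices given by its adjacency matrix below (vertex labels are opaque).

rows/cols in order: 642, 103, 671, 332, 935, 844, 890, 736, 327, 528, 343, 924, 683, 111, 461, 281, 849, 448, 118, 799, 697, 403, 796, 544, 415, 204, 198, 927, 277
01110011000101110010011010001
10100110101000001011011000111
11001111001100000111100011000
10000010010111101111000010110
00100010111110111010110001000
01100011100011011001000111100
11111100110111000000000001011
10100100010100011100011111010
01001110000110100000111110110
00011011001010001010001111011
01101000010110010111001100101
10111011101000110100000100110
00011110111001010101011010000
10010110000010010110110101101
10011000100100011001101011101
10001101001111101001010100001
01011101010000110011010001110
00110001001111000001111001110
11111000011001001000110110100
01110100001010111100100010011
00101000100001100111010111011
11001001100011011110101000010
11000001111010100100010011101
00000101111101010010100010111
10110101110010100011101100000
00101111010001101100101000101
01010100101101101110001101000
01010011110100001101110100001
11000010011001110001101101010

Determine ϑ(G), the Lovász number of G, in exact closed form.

N(403) = {642, 103, 935, 736, 327, 683, 111, 281, 849, 448, 118, 697, 796, 927}, |N(403)| = 14.
deg(544) = 14; N(544) = {844, 736, 327, 528, 343, 924, 111, 281, 118, 697, 415, 198, 927, 277}.
N(528) = {332, 935, 890, 736, 343, 683, 849, 118, 796, 544, 415, 204, 927, 277}, |N(528)| = 14.
deg(844) = 14; N(844) = {103, 671, 890, 736, 327, 683, 111, 281, 849, 799, 544, 415, 204, 198}.
29-vertex 14-regular graph: Paley(29): SR with (k,λ,μ)=(14,6,7).
Distinct eigenvalues (to 3 d.p.): [14.0, 2.193, -3.193].
−29·(-sqrt(29)/2 - 1/2) / ((14)−(-sqrt(29)/2 - 1/2)) = sqrt(29) = ϑ(G).
ϑ(G) ≈ 5.3852.

sqrt(29)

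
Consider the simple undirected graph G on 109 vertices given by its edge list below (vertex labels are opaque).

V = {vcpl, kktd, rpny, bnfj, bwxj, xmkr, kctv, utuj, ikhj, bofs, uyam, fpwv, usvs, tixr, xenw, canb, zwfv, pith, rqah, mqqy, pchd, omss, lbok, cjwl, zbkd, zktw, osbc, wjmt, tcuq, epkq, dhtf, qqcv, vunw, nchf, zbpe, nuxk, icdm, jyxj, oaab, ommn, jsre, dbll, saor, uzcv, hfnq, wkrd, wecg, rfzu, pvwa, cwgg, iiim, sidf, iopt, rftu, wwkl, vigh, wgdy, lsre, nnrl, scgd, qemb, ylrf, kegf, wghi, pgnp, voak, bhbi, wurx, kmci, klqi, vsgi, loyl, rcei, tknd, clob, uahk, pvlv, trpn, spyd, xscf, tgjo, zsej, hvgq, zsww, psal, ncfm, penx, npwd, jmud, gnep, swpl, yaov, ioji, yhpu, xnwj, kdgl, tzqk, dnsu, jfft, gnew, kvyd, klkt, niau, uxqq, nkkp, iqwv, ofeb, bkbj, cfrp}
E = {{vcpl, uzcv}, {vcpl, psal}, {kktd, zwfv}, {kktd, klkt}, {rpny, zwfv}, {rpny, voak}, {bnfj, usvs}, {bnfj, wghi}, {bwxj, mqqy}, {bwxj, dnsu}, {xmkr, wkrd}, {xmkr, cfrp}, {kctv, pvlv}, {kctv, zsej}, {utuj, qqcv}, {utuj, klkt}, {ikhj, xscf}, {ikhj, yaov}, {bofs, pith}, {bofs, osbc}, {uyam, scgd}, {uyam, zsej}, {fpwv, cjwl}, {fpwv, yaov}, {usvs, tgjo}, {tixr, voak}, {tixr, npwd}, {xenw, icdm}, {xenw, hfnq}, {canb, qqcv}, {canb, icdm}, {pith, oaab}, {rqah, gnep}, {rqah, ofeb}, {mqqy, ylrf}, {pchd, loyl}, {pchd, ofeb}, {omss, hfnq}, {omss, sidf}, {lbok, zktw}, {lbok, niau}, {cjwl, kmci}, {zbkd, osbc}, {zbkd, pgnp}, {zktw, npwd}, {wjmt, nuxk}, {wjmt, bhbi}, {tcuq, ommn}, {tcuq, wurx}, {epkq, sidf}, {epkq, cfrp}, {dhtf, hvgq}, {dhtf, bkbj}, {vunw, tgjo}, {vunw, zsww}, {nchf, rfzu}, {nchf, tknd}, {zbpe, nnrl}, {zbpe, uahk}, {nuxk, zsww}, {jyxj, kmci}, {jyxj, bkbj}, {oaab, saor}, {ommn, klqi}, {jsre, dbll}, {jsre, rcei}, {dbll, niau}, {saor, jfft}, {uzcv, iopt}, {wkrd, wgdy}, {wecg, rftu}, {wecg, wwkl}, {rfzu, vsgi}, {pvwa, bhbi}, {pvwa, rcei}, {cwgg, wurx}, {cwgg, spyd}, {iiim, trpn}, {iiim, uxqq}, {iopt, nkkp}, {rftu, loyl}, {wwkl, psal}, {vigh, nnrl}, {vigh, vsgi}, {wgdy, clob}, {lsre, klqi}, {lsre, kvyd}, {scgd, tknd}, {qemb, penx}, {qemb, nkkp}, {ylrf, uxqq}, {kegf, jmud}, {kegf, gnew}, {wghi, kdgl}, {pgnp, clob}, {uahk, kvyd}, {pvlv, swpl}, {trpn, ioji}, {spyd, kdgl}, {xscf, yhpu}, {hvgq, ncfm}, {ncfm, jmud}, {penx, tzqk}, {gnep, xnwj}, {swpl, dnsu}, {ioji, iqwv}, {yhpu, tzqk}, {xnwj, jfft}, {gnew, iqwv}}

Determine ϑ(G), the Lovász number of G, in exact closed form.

109*cos(pi/109)/(cos(pi/109) + 1)

deg(xenw) = 2; N(xenw) = {icdm, hfnq}.
N(jyxj) = {kmci, bkbj}, |N(jyxj)| = 2.
N(nkkp) = {iopt, qemb}, |N(nkkp)| = 2.
Vertex zbpe has 2 neighbors: nnrl, uahk.
109-vertex 2-regular graph: the odd cycle C_{109}.
Distinct eigenvalues (to 3 d.p.): [2.0, 1.997, 1.987, 1.97, 1.947, 1.918, 1.882, 1.839, 1.791, 1.737, 1.677, 1.611, 1.54, 1.464, 1.383, 1.298, 1.208, 1.114, 1.017, 0.916, 0.812, 0.705, 0.596, 0.485, 0.372, 0.259, 0.144, 0.029, -0.086, -0.201, -0.316, -0.429, -0.541, -0.651, -0.759, -0.864, -0.967, -1.066, -1.162, -1.253, -1.341, -1.424, -1.503, -1.576, -1.645, -1.708, -1.765, -1.816, -1.861, -1.9, -1.933, -1.959, -1.979, -1.993, -1.999].
λ_max=2, λ_min=-2*cos(pi/109); ϑ = −109·λ_min/(λ_max−λ_min) = 109*cos(pi/109)/(cos(pi/109) + 1).
Numerically 54.488680079.
54 ≤ 109*cos(pi/109)/(cos(pi/109) + 1) ≤ 55: both strict.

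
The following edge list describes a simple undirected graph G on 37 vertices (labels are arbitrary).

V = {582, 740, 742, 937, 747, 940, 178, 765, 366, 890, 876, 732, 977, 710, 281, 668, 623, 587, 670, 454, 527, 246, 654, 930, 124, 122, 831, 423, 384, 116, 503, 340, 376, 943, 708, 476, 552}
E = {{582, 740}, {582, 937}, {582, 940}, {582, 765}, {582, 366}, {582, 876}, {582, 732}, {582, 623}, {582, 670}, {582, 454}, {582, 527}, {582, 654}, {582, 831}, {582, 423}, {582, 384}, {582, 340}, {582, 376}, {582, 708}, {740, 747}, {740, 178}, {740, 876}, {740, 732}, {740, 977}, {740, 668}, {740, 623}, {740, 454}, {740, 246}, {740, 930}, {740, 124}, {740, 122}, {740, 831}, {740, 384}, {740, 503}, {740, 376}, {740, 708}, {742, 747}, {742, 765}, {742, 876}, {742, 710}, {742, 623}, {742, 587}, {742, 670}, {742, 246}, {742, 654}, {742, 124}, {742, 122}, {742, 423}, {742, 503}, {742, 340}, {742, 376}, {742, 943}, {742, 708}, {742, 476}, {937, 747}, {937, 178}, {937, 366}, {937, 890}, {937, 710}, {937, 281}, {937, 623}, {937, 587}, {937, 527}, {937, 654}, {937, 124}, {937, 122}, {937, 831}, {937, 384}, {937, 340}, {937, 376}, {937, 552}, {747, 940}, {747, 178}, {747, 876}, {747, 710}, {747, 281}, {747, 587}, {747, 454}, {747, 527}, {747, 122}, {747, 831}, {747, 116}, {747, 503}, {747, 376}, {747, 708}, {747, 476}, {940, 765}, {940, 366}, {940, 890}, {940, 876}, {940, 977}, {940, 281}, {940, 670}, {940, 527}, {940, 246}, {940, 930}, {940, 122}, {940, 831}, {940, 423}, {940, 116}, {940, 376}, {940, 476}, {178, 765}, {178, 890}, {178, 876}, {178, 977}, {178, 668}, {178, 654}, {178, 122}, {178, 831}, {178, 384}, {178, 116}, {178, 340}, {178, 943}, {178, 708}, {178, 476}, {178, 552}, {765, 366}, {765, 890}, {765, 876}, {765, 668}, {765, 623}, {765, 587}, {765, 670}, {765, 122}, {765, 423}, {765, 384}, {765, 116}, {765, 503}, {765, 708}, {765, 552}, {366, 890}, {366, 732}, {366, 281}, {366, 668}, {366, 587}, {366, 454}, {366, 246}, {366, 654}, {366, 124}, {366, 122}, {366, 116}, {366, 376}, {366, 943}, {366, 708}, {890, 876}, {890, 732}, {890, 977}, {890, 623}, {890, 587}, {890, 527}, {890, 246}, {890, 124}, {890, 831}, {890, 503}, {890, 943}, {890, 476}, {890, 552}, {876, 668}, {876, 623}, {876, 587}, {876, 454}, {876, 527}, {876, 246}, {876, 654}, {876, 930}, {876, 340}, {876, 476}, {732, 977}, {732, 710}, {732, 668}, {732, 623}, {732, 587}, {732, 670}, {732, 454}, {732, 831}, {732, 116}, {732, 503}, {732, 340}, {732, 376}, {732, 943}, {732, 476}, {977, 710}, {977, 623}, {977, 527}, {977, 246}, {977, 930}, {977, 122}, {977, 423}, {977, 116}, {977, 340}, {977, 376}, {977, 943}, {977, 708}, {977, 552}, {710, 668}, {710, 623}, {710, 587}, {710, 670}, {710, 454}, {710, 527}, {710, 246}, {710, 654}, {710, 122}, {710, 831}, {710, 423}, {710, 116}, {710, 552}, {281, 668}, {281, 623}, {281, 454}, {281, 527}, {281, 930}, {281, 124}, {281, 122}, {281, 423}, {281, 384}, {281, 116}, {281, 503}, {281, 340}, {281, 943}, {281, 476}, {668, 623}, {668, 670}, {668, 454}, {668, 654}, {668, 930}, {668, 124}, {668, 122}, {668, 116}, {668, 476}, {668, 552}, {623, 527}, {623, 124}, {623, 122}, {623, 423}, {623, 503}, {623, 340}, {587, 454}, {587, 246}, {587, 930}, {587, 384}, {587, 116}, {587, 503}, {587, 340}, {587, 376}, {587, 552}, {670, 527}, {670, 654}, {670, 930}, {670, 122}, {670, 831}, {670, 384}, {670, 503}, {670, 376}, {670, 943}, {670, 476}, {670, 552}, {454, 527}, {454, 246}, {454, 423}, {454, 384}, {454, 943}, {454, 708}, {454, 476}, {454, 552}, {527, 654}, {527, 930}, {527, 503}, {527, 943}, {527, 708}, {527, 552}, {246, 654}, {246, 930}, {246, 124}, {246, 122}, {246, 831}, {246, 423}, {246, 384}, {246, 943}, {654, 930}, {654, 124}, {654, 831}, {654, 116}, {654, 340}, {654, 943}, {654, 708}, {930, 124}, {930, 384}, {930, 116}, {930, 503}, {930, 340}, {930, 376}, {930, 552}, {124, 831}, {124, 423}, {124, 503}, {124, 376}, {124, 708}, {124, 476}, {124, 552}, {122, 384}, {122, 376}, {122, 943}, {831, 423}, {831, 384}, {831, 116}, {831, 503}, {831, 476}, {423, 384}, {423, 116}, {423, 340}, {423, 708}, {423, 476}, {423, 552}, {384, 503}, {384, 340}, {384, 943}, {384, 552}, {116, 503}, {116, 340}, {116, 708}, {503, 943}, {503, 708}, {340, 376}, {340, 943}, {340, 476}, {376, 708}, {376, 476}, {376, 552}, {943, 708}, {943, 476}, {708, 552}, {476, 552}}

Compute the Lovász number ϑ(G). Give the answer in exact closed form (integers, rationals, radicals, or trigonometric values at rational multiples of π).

Vertex 740 has 18 neighbors: 582, 747, 178, 876, 732, 977, 668, 623, 454, 246, 930, 124, 122, 831, 384, 503, 376, 708.
N(340) = {582, 742, 937, 178, 876, 732, 977, 281, 623, 587, 654, 930, 423, 384, 116, 376, 943, 476}, |N(340)| = 18.
N(384) = {582, 740, 937, 178, 765, 281, 587, 670, 454, 246, 930, 122, 831, 423, 503, 340, 943, 552}, |N(384)| = 18.
deg(831) = 18; N(831) = {582, 740, 937, 747, 940, 178, 890, 732, 710, 670, 246, 654, 124, 423, 384, 116, 503, 476}.
Regular of degree 18 on 37 vertices: SR(37,18,8,9) — a Paley graph.
The 3 distinct eigenvalues: [18.0, 2.541, -3.541].
Lovász (edge-transitive): ϑ = −37·(-sqrt(37)/2 - 1/2)/((18)−(-sqrt(37)/2 - 1/2)) = sqrt(37).
ϑ(G) ≈ 6.082763.

sqrt(37)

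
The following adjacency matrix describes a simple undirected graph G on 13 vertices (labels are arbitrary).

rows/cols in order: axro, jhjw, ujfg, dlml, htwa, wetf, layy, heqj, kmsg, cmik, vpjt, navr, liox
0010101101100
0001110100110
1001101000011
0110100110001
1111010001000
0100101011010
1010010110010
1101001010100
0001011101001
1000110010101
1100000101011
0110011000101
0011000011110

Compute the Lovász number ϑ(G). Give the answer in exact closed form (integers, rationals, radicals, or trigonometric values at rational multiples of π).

deg(axro) = 6; N(axro) = {ujfg, htwa, layy, heqj, cmik, vpjt}.
deg(dlml) = 6; N(dlml) = {jhjw, ujfg, htwa, heqj, kmsg, liox}.
N(kmsg) = {dlml, wetf, layy, heqj, cmik, liox}, |N(kmsg)| = 6.
Vertex navr has 6 neighbors: jhjw, ujfg, wetf, layy, vpjt, liox.
deg(v) = 6 for all v (|V|=13); SR(13,6,2,3) — a Paley graph.
A has 3 distinct eigenvalues ≈ [6.0, 1.302776, -2.302776].
Lovász: ϑ = −13(-sqrt(13)/2 - 1/2)/(6+-(-sqrt(13)/2 - 1/2)) = sqrt(13).
= 3.605551… (decimal).

sqrt(13)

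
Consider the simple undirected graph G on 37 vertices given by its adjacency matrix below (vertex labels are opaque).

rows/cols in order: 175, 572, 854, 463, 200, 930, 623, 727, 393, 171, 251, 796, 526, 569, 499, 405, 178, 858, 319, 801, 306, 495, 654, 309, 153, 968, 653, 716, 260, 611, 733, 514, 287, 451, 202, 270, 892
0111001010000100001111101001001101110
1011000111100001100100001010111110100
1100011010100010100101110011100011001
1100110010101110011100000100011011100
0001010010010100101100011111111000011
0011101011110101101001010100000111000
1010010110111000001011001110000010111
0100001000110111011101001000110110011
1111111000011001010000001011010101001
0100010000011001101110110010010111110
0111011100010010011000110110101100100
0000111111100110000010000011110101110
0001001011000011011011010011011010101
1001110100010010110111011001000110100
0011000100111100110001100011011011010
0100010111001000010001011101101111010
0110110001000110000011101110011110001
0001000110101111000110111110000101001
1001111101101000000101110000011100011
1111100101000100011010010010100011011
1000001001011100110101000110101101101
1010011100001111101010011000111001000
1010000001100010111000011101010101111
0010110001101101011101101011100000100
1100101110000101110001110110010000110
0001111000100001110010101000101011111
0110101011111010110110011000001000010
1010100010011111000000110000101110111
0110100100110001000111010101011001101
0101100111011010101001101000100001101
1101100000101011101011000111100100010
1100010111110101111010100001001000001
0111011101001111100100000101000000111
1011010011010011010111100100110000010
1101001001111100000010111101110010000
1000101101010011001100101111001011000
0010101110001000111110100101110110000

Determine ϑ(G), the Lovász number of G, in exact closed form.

deg(499) = 18; N(499) = {854, 463, 727, 251, 796, 526, 569, 178, 858, 495, 654, 653, 716, 611, 733, 287, 451, 270}.
deg(727) = 18; N(727) = {572, 623, 251, 796, 569, 499, 405, 858, 319, 801, 495, 153, 260, 611, 514, 287, 270, 892}.
Vertex 251 has 18 neighbors: 572, 854, 463, 930, 623, 727, 796, 499, 858, 319, 654, 309, 968, 653, 260, 733, 514, 202.
deg(260) = 18; N(260) = {572, 854, 200, 727, 251, 796, 405, 801, 306, 495, 309, 968, 716, 611, 733, 451, 202, 892}.
Every vertex has degree 18 (N=37); strongly regular (37,18,8,9).
A has 3 distinct eigenvalues ≈ [18.0, 2.54138, -3.54138].
Lovász (edge-transitive): ϑ = −37·(-sqrt(37)/2 - 1/2)/((18)−(-sqrt(37)/2 - 1/2)) = sqrt(37).
= 6.0828… (decimal).

sqrt(37)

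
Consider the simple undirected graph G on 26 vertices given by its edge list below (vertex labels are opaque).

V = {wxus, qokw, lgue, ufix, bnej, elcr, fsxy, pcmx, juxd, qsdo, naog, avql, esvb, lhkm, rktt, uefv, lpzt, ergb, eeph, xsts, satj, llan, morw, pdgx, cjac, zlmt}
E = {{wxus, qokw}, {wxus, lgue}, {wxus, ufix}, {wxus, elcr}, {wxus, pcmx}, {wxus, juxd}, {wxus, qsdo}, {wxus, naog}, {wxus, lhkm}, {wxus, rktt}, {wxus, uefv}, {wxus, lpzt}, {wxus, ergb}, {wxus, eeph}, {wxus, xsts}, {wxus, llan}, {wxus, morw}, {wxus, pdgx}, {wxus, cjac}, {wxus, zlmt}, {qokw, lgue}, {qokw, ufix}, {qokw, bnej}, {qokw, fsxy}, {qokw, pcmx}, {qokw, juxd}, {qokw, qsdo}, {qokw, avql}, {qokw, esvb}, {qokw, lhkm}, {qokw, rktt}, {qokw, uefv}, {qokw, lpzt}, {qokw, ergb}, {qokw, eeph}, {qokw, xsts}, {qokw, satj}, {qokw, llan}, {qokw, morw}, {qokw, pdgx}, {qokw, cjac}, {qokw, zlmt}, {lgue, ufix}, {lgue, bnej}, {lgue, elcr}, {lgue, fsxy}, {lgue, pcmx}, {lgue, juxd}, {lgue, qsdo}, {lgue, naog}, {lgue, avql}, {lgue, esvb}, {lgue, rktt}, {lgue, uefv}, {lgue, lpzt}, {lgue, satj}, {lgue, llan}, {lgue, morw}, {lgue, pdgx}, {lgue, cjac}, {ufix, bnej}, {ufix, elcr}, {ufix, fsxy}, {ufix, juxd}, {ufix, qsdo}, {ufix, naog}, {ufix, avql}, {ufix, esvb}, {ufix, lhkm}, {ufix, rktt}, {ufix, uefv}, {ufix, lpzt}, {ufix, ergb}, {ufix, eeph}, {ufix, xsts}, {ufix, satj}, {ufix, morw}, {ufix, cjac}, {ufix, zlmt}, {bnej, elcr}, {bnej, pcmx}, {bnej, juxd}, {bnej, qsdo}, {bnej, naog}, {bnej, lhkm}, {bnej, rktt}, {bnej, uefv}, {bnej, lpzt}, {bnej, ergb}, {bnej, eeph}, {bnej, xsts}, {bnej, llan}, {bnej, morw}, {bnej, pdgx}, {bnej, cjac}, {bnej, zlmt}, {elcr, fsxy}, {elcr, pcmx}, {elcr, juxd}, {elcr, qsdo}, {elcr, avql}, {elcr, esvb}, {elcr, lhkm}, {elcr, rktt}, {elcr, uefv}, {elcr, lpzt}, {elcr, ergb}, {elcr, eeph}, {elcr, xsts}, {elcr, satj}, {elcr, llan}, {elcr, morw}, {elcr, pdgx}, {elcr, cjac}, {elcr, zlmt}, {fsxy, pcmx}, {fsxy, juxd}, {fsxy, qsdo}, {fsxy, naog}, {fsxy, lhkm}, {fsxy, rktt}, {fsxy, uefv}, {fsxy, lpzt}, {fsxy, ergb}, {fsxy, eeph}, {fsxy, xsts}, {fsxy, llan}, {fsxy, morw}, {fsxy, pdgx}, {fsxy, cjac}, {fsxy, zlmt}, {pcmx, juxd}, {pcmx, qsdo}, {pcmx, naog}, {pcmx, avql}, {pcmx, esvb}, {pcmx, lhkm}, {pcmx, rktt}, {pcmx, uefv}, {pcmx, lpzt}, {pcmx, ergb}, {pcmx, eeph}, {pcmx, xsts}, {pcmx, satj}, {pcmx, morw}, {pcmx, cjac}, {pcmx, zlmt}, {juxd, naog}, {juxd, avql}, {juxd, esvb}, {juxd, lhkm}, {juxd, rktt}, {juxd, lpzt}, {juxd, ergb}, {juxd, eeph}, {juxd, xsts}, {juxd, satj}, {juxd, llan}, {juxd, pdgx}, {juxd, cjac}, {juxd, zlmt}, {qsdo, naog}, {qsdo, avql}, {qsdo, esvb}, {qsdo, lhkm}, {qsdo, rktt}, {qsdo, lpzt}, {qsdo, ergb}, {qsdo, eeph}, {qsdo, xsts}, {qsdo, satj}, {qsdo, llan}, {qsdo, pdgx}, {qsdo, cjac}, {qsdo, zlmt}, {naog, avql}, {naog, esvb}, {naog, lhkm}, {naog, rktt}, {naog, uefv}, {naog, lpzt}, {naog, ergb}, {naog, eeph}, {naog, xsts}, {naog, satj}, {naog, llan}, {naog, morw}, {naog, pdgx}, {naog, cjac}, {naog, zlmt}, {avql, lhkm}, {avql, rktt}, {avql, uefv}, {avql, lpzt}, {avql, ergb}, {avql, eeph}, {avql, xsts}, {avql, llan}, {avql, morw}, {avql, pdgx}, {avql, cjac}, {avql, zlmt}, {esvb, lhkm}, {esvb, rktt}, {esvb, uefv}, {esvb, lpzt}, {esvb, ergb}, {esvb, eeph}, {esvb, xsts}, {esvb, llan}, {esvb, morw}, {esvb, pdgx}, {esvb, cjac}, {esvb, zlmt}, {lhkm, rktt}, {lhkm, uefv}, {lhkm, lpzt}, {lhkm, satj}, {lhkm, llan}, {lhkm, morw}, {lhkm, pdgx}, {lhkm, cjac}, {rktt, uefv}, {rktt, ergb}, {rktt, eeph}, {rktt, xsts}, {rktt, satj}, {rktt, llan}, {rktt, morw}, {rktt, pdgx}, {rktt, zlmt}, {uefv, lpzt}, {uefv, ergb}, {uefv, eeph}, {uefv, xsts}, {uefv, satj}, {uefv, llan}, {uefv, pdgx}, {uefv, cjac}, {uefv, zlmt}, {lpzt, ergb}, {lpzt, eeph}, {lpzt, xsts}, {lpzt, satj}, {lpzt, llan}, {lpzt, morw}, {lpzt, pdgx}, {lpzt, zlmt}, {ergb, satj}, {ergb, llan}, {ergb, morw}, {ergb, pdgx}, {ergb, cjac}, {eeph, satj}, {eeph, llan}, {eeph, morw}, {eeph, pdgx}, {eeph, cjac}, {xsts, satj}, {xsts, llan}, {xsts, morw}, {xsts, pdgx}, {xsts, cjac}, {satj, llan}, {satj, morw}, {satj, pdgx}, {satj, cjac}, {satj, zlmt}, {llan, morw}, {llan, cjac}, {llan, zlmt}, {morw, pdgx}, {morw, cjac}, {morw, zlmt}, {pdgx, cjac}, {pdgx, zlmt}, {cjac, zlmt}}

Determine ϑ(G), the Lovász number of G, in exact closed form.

deg(avql) = 20; N(avql) = {qokw, lgue, ufix, elcr, pcmx, juxd, qsdo, naog, lhkm, rktt, uefv, lpzt, ergb, eeph, xsts, llan, morw, pdgx, cjac, zlmt}.
N(qokw) = {wxus, lgue, ufix, bnej, fsxy, pcmx, juxd, qsdo, avql, esvb, lhkm, rktt, uefv, lpzt, ergb, eeph, xsts, satj, llan, morw, pdgx, cjac, zlmt}, |N(qokw)| = 23.
deg(satj) = 20; N(satj) = {qokw, lgue, ufix, elcr, pcmx, juxd, qsdo, naog, lhkm, rktt, uefv, lpzt, ergb, eeph, xsts, llan, morw, pdgx, cjac, zlmt}.
deg(uefv) = 22; N(uefv) = {wxus, qokw, lgue, ufix, bnej, elcr, fsxy, pcmx, naog, avql, esvb, lhkm, rktt, lpzt, ergb, eeph, xsts, satj, llan, pdgx, cjac, zlmt}.
6 parts of sizes [6, 6, 4, 4, 3, 3]; α(G) = 6 = ϑ (perfect).
Numerically 6.0000.
α=6, χ(Ḡ)=6; ϑ=6 lies between (collapsed).

6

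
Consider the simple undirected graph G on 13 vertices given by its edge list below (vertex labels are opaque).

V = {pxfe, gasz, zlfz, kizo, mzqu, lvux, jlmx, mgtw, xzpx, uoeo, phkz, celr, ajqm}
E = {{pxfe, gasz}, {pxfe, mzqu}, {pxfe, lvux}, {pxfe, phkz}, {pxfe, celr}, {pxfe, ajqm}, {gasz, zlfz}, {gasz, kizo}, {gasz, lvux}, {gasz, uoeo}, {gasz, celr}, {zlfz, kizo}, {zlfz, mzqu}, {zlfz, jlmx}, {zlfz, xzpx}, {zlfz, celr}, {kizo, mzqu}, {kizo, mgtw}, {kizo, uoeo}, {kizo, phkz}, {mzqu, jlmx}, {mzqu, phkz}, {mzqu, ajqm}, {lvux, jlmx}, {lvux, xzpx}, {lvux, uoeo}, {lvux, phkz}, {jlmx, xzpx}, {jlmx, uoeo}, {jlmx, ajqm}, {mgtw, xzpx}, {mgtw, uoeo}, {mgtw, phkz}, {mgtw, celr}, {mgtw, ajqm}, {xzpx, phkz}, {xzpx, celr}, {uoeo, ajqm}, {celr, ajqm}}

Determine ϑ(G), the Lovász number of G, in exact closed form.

N(celr) = {pxfe, gasz, zlfz, mgtw, xzpx, ajqm}, |N(celr)| = 6.
Vertex lvux has 6 neighbors: pxfe, gasz, jlmx, xzpx, uoeo, phkz.
Vertex mgtw has 6 neighbors: kizo, xzpx, uoeo, phkz, celr, ajqm.
Vertex xzpx has 6 neighbors: zlfz, lvux, jlmx, mgtw, phkz, celr.
deg(v) = 6 for all v (|V|=13); strongly regular (13,6,2,3).
The 3 distinct eigenvalues: [6.0, 1.30278, -2.30278].
λ_max=6, λ_min=-sqrt(13)/2 - 1/2; ϑ = −13·λ_min/(λ_max−λ_min) = sqrt(13).
≈ 3.6055513 (to 7 d.p.).

sqrt(13)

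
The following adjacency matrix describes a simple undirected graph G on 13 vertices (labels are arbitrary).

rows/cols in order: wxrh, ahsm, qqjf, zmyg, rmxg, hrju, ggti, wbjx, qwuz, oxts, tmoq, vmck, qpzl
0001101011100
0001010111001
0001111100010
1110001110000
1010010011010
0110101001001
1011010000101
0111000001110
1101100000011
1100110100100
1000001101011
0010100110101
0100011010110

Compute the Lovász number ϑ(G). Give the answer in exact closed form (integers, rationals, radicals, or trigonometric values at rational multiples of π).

deg(ggti) = 6; N(ggti) = {wxrh, qqjf, zmyg, hrju, tmoq, qpzl}.
deg(vmck) = 6; N(vmck) = {qqjf, rmxg, wbjx, qwuz, tmoq, qpzl}.
deg(qpzl) = 6; N(qpzl) = {ahsm, hrju, ggti, qwuz, tmoq, vmck}.
Vertex ahsm has 6 neighbors: zmyg, hrju, wbjx, qwuz, oxts, qpzl.
Regular of degree 6 on 13 vertices: SR(13,6,2,3) — a Paley graph.
Distinct eigenvalues (to 4 d.p.): [6.0, 1.3028, -2.3028].
With N=13: ϑ(G) = 13·(-(-sqrt(13)/2 - 1/2))/(6−(-sqrt(13)/2 - 1/2)) = sqrt(13).
ϑ(G) ≈ 3.6055513.

sqrt(13)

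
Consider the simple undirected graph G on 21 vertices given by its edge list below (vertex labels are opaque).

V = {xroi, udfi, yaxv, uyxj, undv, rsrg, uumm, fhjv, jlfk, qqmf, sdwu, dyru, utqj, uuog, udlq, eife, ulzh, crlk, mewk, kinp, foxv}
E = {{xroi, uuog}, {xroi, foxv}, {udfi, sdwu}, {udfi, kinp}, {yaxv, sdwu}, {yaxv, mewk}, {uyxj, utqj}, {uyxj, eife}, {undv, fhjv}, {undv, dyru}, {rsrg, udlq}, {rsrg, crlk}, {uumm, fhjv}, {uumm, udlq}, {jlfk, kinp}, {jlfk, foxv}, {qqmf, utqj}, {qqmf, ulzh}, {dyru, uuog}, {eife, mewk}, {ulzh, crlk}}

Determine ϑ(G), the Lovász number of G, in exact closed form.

21*cos(pi/21)/(cos(pi/21) + 1)

deg(uyxj) = 2; N(uyxj) = {utqj, eife}.
Vertex ulzh has 2 neighbors: qqmf, crlk.
deg(udlq) = 2; N(udlq) = {rsrg, uumm}.
Vertex rsrg has 2 neighbors: udlq, crlk.
G on 21 vertices is 2-regular; connected 2-regular on 21 ⇒ C_{21}.
A has 11 distinct eigenvalues ≈ [2.0, 1.911146, 1.652478, 1.24698, 0.730682, 0.14946, -0.445042, -1.0, -1.466104, -1.801938, -1.977662].
ϑ = −N·λ_min/(λ_max−λ_min) = −21·(-2*cos(pi/21))/(2−(-2*cos(pi/21))) = 21*cos(pi/21)/(cos(pi/21) + 1).
≈ 10.4410325 (to 7 d.p.).
Lovász sandwich 10 ≤ 21*cos(pi/21)/(cos(pi/21) + 1) ≤ 11: both strict.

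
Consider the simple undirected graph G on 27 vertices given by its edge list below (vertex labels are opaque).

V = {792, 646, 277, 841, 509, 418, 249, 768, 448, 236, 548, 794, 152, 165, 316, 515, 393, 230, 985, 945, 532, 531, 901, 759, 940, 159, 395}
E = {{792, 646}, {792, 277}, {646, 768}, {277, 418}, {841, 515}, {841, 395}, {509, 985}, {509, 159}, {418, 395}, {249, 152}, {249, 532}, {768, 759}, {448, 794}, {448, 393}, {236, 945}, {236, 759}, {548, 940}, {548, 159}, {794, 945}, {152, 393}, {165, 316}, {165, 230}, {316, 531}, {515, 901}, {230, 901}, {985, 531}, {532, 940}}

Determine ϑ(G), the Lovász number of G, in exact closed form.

deg(792) = 2; N(792) = {646, 277}.
deg(395) = 2; N(395) = {841, 418}.
Vertex 152 has 2 neighbors: 249, 393.
deg(515) = 2; N(515) = {841, 901}.
Every vertex has degree 2 (N=27); a single 27-cycle (edge-transitive).
Distinct eigenvalues (to 6 d.p.): [2.0, 1.94609, 1.787265, 1.532089, 1.194317, 0.79216, 0.347296, -0.11629, -0.573606, -1.0, -1.372483, -1.670976, -1.879385, -1.986477].
λ_max=2, λ_min=-2*cos(pi/27); ϑ = −27·λ_min/(λ_max−λ_min) = 27*cos(pi/27)/(cos(pi/27) + 1).
= 13.45420409… (decimal).
α=13, χ(Ḡ)=14; ϑ=27*cos(pi/27)/(cos(pi/27) + 1) lies between (both strict).

27*cos(pi/27)/(cos(pi/27) + 1)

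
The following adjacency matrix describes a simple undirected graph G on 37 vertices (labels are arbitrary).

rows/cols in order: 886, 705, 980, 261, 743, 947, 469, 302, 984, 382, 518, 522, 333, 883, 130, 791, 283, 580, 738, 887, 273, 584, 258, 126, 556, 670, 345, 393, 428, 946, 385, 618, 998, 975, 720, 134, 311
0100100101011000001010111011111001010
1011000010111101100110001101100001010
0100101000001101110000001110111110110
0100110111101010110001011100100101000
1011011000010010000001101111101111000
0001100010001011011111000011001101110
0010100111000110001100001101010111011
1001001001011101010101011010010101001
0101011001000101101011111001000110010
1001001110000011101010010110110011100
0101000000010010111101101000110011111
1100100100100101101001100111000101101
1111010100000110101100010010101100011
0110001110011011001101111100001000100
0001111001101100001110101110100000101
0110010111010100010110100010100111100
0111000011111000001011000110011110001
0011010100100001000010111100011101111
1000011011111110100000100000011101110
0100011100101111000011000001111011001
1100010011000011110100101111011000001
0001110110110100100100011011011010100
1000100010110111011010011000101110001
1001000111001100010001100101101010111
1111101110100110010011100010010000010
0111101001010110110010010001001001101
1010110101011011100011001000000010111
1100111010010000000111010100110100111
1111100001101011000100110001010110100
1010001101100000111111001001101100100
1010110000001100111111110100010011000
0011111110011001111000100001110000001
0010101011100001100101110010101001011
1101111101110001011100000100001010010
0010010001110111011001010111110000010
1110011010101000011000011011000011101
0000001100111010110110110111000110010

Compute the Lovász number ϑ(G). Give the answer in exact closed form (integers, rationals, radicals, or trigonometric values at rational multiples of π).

sqrt(37)

Vertex 311 has 18 neighbors: 469, 302, 518, 522, 333, 130, 283, 580, 887, 273, 258, 126, 670, 345, 393, 618, 998, 134.
N(283) = {705, 980, 261, 984, 382, 518, 522, 333, 738, 273, 584, 670, 345, 946, 385, 618, 998, 311}, |N(283)| = 18.
N(618) = {980, 261, 743, 947, 469, 302, 984, 522, 333, 791, 283, 580, 738, 258, 393, 428, 946, 311}, |N(618)| = 18.
N(469) = {980, 743, 302, 984, 382, 883, 130, 738, 887, 556, 670, 393, 946, 618, 998, 975, 134, 311}, |N(469)| = 18.
deg(v) = 18 for all v (|V|=37); Paley(37): SR with (k,λ,μ)=(18,8,9).
spec(A) ≈ [18.0, 2.54138, -3.54138] (distinct, 5 d.p.).
ϑ = −N·λ_min/(λ_max−λ_min) = −37·(-sqrt(37)/2 - 1/2)/(18−(-sqrt(37)/2 - 1/2)) = sqrt(37).
≈ 6.0828 (to 4 d.p.).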